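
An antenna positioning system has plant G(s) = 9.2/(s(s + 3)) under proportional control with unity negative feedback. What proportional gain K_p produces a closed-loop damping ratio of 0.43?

K_p = 1.32

Closed-loop characteristic equation: s² + 3s + K_p·9.2 = 0.
So ω_n = √(9.2K_p) and 2ζω_n = 3, giving ζ = 3/(2√(9.2K_p)).
Setting ζ = 0.43: √(9.2K_p) = 3/(2·0.43) = 3.488, so K_p = 12.17/9.2 = 1.32.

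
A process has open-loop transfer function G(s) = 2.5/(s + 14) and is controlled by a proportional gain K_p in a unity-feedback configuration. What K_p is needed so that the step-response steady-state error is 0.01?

K_p = 554

For a type-0 loop with proportional control, e_ss = 1/(1 + K_p·G(0)).
G(0) = 0.1786. Require 1/(1 + K_p·0.1786) = 0.01, so 1 + 0.1786·K_p = 100.
K_p = (100 − 1)/0.1786 = 554.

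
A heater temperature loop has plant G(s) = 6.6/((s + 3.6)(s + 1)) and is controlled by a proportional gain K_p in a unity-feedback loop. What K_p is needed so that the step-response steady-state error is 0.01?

Steady-state error for a unit step on this type-0 loop is 1/(1 + K_p·G(0)).
G(0) = 1.833. Require 1/(1 + K_p·1.833) = 0.01, so 1 + 1.833·K_p = 100.
K_p = (100 − 1)/1.833 = 54.

K_p = 54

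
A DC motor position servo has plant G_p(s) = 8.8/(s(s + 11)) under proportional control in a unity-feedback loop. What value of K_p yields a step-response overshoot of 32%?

From %OS = 100·exp(−πζ/√(1−ζ²)) = 32%, ζ = −ln(0.32)/√(π²+ln²(0.32)) = 0.341.
Characteristic equation s² + 11s + 8.8K_p = 0 gives ζ = 11/(2√(8.8K_p)).
Setting ζ = 0.341: √(8.8K_p) = 11/(2·0.341) = 16.13, so K_p = 260.2/8.8 = 29.6.

K_p = 29.6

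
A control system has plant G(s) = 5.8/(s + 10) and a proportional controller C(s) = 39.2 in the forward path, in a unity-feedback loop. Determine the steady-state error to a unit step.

0.0421

The loop is type 0. Static position error constant K_pos = C(0)·G(0) = 39.2·0.58 = 22.74.
Steady-state error to a unit step: e_ss = 1/(1+K_pos) = 1/23.74 = 0.0421.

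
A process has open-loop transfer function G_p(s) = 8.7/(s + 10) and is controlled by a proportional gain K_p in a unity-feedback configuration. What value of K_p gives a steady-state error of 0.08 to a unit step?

K_p = 13.2

Steady-state error for a unit step on this type-0 loop is 1/(1 + K_p·G_p(0)).
G_p(0) = 0.87. Require 1/(1 + K_p·0.87) = 0.08, so 1 + 0.87·K_p = 12.5.
K_p = (12.5 − 1)/0.87 = 13.2.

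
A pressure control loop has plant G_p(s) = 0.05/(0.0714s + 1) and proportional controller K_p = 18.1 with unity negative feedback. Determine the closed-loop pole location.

s = -26.68

Closed loop: T(s) = K_p·G_p/(1+K_p·G_p) = 0.905/(0.0714s + 1 + 0.905), with pole at s = −(1 + 0.905)/0.0714 = −26.68.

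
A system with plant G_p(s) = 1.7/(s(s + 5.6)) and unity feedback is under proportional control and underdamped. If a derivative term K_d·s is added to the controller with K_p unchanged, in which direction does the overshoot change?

decrease

With PD the characteristic equation becomes s² + (a + K·K_d)s + K·K_p = 0; the damping term grows, ζ rises, overshoot falls.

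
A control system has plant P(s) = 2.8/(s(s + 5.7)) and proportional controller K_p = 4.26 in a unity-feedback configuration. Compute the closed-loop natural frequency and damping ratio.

ω_n = 3.45 rad/s, ζ = 0.825

1 + K_p·P(s) = 0 gives s² + 5.7s + 11.93 = 0.
So ω_n² = 11.93 ⇒ ω_n = 3.454 rad/s, and ζ = 5.7/(2ω_n) = 0.825.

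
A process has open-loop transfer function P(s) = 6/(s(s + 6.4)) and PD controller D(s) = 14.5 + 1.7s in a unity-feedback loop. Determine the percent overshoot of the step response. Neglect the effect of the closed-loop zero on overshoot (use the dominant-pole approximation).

0.218%

Forward path: (14.5 + 1.7s)·6/(s(s+6.4)). The closed-loop characteristic equation is s² + (6.4 + 6·1.7)s + 6·14.5 = 0.
That is s² + 16.6s + 87 = 0, so ω_n = 9.327 rad/s and ζ = 16.6/(2·9.327) = 0.8899.
%OS = 100·exp(−πζ/√(1−ζ²)) = 0.218%.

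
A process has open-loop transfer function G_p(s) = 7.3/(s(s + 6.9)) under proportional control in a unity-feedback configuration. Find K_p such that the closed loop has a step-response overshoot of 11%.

From %OS = 100·exp(−πζ/√(1−ζ²)) = 11%, ζ = −ln(0.11)/√(π²+ln²(0.11)) = 0.5749.
Characteristic equation s² + 6.9s + 7.3K_p = 0 gives ζ = 6.9/(2√(7.3K_p)).
Setting ζ = 0.5749: √(7.3K_p) = 6.9/(2·0.5749) = 6.001, so K_p = 36.01/7.3 = 4.93.

K_p = 4.93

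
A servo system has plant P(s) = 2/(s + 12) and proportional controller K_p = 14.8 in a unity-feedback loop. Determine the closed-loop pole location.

s = -41.6

Closed-loop transfer function: T(s) = K_p·P(s)/(1 + K_p·P(s)) = 29.6/(s + 12 + 29.6) = 29.6/(s + 41.6).
The closed-loop pole is at s = −41.6.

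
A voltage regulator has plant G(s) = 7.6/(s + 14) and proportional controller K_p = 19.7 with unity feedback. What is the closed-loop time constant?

Closed-loop transfer function: T(s) = K_p·G(s)/(1 + K_p·G(s)) = 149.7/(s + 14 + 149.7) = 149.7/(s + 163.7).
Time constant τ = 1/163.7 = 0.00611 s.

τ = 0.00611 s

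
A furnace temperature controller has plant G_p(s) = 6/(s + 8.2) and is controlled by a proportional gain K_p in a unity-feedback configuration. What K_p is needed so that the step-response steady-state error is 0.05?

Steady-state error for a unit step on this type-0 loop is 1/(1 + K_p·G_p(0)).
G_p(0) = 0.7317. Require 1/(1 + K_p·0.7317) = 0.05, so 1 + 0.7317·K_p = 20.
K_p = (20 − 1)/0.7317 = 26.

K_p = 26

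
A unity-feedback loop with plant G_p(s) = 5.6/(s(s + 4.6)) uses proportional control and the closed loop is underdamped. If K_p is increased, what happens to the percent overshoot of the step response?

increase

Characteristic equation s² + 4.6s + K_p·5.6 = 0: raising K_p raises ω_n while 2ζω_n = 4.6 is fixed, so ζ falls and overshoot grows.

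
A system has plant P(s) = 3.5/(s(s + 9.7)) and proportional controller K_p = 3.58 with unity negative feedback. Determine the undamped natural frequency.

The closed-loop denominator is s(s+9.7) + 3.58·3.5 = s² + 9.7s + 12.53.
So ω_n² = 12.53 ⇒ ω_n = 3.54 rad/s, and ζ = 9.7/(2ω_n) = 1.37.

ω_n = 3.54 rad/s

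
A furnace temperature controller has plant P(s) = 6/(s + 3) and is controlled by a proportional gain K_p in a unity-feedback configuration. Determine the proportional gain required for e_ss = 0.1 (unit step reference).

K_p = 4.5

The loop is type 0, so e_ss(step) = 1/(1 + K_pos) with K_pos = K_p·P(0).
P(0) = 2. Require 1/(1 + K_p·2) = 0.1, so 1 + 2·K_p = 10.
K_p = (10 − 1)/2 = 4.5.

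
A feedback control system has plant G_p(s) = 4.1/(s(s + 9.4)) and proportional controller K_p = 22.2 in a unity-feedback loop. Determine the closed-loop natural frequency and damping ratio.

ω_n = 9.54 rad/s, ζ = 0.493

The closed-loop denominator is s(s+9.4) + 22.2·4.1 = s² + 9.4s + 91.02.
Matching s² + 2ζω_n s + ω_n²: ω_n = √91.02 = 9.54 rad/s and 2ζω_n = 9.4, so ζ = 9.4/(2·9.54) = 0.493.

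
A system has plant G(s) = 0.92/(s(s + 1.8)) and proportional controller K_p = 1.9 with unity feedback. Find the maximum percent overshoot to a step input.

Closed-loop characteristic equation: s² + 1.8s + 1.748 = 0, so ω_n = 1.322 rad/s and ζ = 1.8/(2·1.322) = 0.6807.
%OS = 100·exp(−πζ/√(1−ζ²)) = 100·exp(−π·0.6807/√0.5366) = 5.4%.

5.4%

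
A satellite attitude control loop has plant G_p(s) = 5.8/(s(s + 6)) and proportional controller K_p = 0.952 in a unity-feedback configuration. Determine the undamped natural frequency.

With unity feedback the closed-loop characteristic equation is s² + 6s + 0.952·5.8 = s² + 6s + 5.522 = 0.
So ω_n² = 5.522 ⇒ ω_n = 2.35 rad/s, and ζ = 6/(2ω_n) = 1.28.

ω_n = 2.35 rad/s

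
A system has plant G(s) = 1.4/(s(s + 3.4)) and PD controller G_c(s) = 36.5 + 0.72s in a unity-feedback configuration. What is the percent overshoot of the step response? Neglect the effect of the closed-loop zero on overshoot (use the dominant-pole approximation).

Forward path: (36.5 + 0.72s)·1.4/(s(s+3.4)). The closed-loop characteristic equation is s² + (3.4 + 1.4·0.72)s + 1.4·36.5 = 0.
That is s² + 4.408s + 51.1 = 0, so ω_n = 7.148 rad/s and ζ = 4.408/(2·7.148) = 0.3083.
%OS = 100·exp(−πζ/√(1−ζ²)) = 36.1%.

36.1%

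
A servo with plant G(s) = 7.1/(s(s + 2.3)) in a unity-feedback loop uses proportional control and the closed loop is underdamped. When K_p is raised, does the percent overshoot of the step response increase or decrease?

ζ = 2.3/(2√(7.1K_p)) decreases as K_p grows; lower damping means more overshoot.

increase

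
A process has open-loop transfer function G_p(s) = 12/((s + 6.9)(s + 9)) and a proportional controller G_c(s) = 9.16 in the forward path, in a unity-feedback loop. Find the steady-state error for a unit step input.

0.361

The loop is type 0. Static position error constant K_pos = G_c(0)·G_p(0) = 9.16·0.1932 = 1.77.
Steady-state error to a unit step: e_ss = 1/(1+K_pos) = 1/2.77 = 0.361.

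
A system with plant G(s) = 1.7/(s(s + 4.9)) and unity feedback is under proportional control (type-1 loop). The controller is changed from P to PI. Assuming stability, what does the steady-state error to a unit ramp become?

The integrator raises the loop to type 2, so K_v → ∞ and e_ss to a ramp is zero.

0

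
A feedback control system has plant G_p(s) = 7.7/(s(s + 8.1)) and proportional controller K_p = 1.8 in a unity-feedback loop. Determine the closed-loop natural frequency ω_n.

ω_n = 3.72 rad/s

The closed-loop denominator is s(s+8.1) + 1.8·7.7 = s² + 8.1s + 13.86.
So ω_n² = 13.86 ⇒ ω_n = 3.723 rad/s, and ζ = 8.1/(2ω_n) = 1.09.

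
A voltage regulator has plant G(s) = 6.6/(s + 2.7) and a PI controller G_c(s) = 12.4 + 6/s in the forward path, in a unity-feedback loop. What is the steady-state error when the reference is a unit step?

The open loop G_c(s)G(s) has a pole at the origin (type 1), so the static position error constant is infinite and e_ss = 1/(1+∞) = 0.

0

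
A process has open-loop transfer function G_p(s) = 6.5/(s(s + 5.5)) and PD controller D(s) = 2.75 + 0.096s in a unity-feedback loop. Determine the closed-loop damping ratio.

ζ = 0.724

Forward path: (2.75 + 0.096s)·6.5/(s(s+5.5)). The closed-loop characteristic equation is s² + (5.5 + 6.5·0.096)s + 6.5·2.75 = 0.
That is s² + 6.124s + 17.88 = 0, so ω_n = 4.228 rad/s and ζ = 6.124/(2·4.228) = 0.7242.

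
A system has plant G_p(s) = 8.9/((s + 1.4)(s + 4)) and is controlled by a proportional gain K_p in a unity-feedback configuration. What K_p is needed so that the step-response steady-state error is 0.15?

The loop is type 0, so e_ss(step) = 1/(1 + K_pos) with K_pos = K_p·G_p(0).
G_p(0) = 1.589. Require 1/(1 + K_p·1.589) = 0.15, so 1 + 1.589·K_p = 6.667.
K_p = (6.667 − 1)/1.589 = 3.57.

K_p = 3.57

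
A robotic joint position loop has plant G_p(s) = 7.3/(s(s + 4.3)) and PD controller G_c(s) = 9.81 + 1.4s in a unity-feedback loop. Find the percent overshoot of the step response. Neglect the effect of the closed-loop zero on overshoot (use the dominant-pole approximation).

Forward path: (9.81 + 1.4s)·7.3/(s(s+4.3)). The closed-loop characteristic equation is s² + (4.3 + 7.3·1.4)s + 7.3·9.81 = 0.
That is s² + 14.52s + 71.61 = 0, so ω_n = 8.462 rad/s and ζ = 14.52/(2·8.462) = 0.8579.
%OS = 100·exp(−πζ/√(1−ζ²)) = 0.527%.

0.527%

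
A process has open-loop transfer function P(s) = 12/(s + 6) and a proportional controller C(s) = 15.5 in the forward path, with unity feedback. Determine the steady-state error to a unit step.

The loop is type 0. Static position error constant K_pos = C(0)·P(0) = 15.5·2 = 31.
Steady-state error to a unit step: e_ss = 1/(1+K_pos) = 1/32 = 0.0312.

0.0312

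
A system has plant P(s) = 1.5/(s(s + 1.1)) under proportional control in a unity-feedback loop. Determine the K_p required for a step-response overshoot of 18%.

K_p = 0.879

From %OS = 100·exp(−πζ/√(1−ζ²)) = 18%, ζ = −ln(0.18)/√(π²+ln²(0.18)) = 0.4791.
Characteristic equation s² + 1.1s + 1.5K_p = 0 gives ζ = 1.1/(2√(1.5K_p)).
Setting ζ = 0.4791: √(1.5K_p) = 1.1/(2·0.4791) = 1.148, so K_p = 1.318/1.5 = 0.879.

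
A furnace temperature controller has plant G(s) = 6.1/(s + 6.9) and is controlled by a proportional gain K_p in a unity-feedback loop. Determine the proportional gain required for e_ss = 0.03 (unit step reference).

K_p = 36.6

The loop is type 0, so e_ss(step) = 1/(1 + K_pos) with K_pos = K_p·G(0).
G(0) = 0.8841. Require 1/(1 + K_p·0.8841) = 0.03, so 1 + 0.8841·K_p = 33.33.
K_p = (33.33 − 1)/0.8841 = 36.6.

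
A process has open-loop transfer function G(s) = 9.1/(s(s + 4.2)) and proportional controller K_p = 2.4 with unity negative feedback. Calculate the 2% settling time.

T_s ≈ 1.9 s

Closed-loop characteristic equation: s² + 4.2s + 21.84 = 0, so ω_n = 4.673 rad/s and ζ = 4.2/(2·4.673) = 0.4494.
2% settling time T_s ≈ 4/(ζω_n) = 4/2.1 = 1.9 s.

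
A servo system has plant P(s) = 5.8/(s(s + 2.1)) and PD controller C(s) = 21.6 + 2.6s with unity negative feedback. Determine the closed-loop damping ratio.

Forward path: (21.6 + 2.6s)·5.8/(s(s+2.1)). The closed-loop characteristic equation is s² + (2.1 + 5.8·2.6)s + 5.8·21.6 = 0.
That is s² + 17.18s + 125.3 = 0, so ω_n = 11.19 rad/s and ζ = 17.18/(2·11.19) = 0.7675.

ζ = 0.767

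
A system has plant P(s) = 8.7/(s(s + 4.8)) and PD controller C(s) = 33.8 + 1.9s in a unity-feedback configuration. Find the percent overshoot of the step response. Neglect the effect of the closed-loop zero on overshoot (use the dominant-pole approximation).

Forward path: (33.8 + 1.9s)·8.7/(s(s+4.8)). The closed-loop characteristic equation is s² + (4.8 + 8.7·1.9)s + 8.7·33.8 = 0.
That is s² + 21.33s + 294.1 = 0, so ω_n = 17.15 rad/s and ζ = 21.33/(2·17.15) = 0.6219.
%OS = 100·exp(−πζ/√(1−ζ²)) = 8.25%.

8.25%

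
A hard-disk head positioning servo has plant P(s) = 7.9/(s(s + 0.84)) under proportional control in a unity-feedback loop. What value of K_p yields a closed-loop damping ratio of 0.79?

K_p = 0.0358

Closed-loop characteristic equation: s² + 0.84s + K_p·7.9 = 0.
So ω_n = √(7.9K_p) and 2ζω_n = 0.84, giving ζ = 0.84/(2√(7.9K_p)).
Setting ζ = 0.79: √(7.9K_p) = 0.84/(2·0.79) = 0.5316, so K_p = 0.2826/7.9 = 0.0358.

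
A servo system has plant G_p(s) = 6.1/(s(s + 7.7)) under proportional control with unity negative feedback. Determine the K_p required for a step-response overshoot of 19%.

K_p = 11.1

From %OS = 100·exp(−πζ/√(1−ζ²)) = 19%, ζ = −ln(0.19)/√(π²+ln²(0.19)) = 0.4673.
Characteristic equation s² + 7.7s + 6.1K_p = 0 gives ζ = 7.7/(2√(6.1K_p)).
Setting ζ = 0.4673: √(6.1K_p) = 7.7/(2·0.4673) = 8.238, so K_p = 67.86/6.1 = 11.1.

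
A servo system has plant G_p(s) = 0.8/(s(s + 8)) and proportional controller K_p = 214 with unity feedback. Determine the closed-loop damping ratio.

ζ = 0.306

With unity feedback the closed-loop characteristic equation is s² + 8s + 214·0.8 = s² + 8s + 171.2 = 0.
So ω_n² = 171.2 ⇒ ω_n = 13.08 rad/s, and ζ = 8/(2ω_n) = 0.306.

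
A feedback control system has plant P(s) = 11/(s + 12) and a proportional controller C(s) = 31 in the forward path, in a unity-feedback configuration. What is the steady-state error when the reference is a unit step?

0.034

The loop is type 0. Static position error constant K_pos = C(0)·P(0) = 31·0.9167 = 28.42.
Steady-state error to a unit step: e_ss = 1/(1+K_pos) = 1/29.42 = 0.034.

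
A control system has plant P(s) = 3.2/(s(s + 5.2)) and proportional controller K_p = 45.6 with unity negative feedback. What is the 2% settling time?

Closed-loop characteristic equation: s² + 5.2s + 145.9 = 0, so ω_n = 12.08 rad/s and ζ = 5.2/(2·12.08) = 0.2152.
2% settling time T_s ≈ 4/(ζω_n) = 4/2.6 = 1.54 s.

T_s ≈ 1.54 s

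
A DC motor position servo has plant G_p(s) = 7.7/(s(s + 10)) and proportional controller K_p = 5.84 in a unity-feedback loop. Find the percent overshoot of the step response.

The closed-loop denominator s² + 10s + 44.97 gives ω_n = √44.97 = 6.706 and ζ = 10/(2ω_n) = 0.7456.
%OS = 100·exp(−πζ/√(1−ζ²)) = 100·exp(−π·0.7456/√0.444) = 2.97%.

2.97%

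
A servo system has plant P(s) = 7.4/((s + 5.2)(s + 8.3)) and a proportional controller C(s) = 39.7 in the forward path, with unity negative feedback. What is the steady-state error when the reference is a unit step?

The loop is type 0. Static position error constant K_pos = C(0)·P(0) = 39.7·0.1715 = 6.807.
Steady-state error to a unit step: e_ss = 1/(1+K_pos) = 1/7.807 = 0.128.

0.128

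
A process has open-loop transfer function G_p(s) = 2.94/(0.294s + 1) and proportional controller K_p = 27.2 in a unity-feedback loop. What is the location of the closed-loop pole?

s = -275.4

Closed loop: T(s) = K_p·G_p/(1+K_p·G_p) = 79.97/(0.294s + 1 + 79.97), with pole at s = −(1 + 79.97)/0.294 = −275.4.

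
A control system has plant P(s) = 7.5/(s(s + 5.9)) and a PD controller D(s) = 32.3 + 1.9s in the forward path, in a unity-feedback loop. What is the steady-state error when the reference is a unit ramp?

0.0244

The loop has one pole at the origin (type 1). Velocity error constant K_v = lim_{s→0} s·D(s)P(s) = 32.3·7.5/5.9 = 41.06.
Steady-state error to a unit ramp: e_ss = 1/K_v = 0.0244.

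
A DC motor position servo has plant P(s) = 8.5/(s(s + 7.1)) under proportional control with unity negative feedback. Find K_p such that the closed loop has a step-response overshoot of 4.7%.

From %OS = 100·exp(−πζ/√(1−ζ²)) = 4.7%, ζ = −ln(0.047)/√(π²+ln²(0.047)) = 0.6975.
Characteristic equation s² + 7.1s + 8.5K_p = 0 gives ζ = 7.1/(2√(8.5K_p)).
Setting ζ = 0.6975: √(8.5K_p) = 7.1/(2·0.6975) = 5.09, so K_p = 25.91/8.5 = 3.05.

K_p = 3.05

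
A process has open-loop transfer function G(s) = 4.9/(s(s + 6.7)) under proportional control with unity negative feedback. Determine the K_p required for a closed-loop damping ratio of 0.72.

K_p = 4.42

Closed-loop characteristic equation: s² + 6.7s + K_p·4.9 = 0.
So ω_n = √(4.9K_p) and 2ζω_n = 6.7, giving ζ = 6.7/(2√(4.9K_p)).
Setting ζ = 0.72: √(4.9K_p) = 6.7/(2·0.72) = 4.653, so K_p = 21.65/4.9 = 4.42.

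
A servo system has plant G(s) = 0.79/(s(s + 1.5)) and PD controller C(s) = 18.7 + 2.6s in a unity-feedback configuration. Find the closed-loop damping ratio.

ζ = 0.462

Forward path: (18.7 + 2.6s)·0.79/(s(s+1.5)). The closed-loop characteristic equation is s² + (1.5 + 0.79·2.6)s + 0.79·18.7 = 0.
That is s² + 3.554s + 14.77 = 0, so ω_n = 3.844 rad/s and ζ = 3.554/(2·3.844) = 0.4623.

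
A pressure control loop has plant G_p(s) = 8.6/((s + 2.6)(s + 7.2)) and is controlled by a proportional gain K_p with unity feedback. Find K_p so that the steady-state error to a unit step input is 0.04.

Steady-state error for a unit step on this type-0 loop is 1/(1 + K_p·G_p(0)).
G_p(0) = 0.4594. Require 1/(1 + K_p·0.4594) = 0.04, so 1 + 0.4594·K_p = 25.
K_p = (25 − 1)/0.4594 = 52.2.

K_p = 52.2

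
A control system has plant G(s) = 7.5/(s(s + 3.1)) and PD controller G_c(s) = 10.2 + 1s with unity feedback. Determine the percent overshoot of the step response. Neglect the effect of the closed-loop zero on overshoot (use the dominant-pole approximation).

9.13%

Forward path: (10.2 + 1s)·7.5/(s(s+3.1)). The closed-loop characteristic equation is s² + (3.1 + 7.5·1)s + 7.5·10.2 = 0.
That is s² + 10.6s + 76.5 = 0, so ω_n = 8.746 rad/s and ζ = 10.6/(2·8.746) = 0.606.
%OS = 100·exp(−πζ/√(1−ζ²)) = 9.13%.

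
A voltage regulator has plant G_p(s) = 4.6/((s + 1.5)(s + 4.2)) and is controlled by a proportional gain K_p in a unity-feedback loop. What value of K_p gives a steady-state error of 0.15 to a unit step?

K_p = 7.76

For a type-0 loop with proportional control, e_ss = 1/(1 + K_p·G_p(0)).
G_p(0) = 0.7302. Require 1/(1 + K_p·0.7302) = 0.15, so 1 + 0.7302·K_p = 6.667.
K_p = (6.667 − 1)/0.7302 = 7.76.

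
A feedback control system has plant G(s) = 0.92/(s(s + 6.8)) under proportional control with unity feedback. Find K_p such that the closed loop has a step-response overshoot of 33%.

From %OS = 100·exp(−πζ/√(1−ζ²)) = 33%, ζ = −ln(0.33)/√(π²+ln²(0.33)) = 0.3328.
Characteristic equation s² + 6.8s + 0.92K_p = 0 gives ζ = 6.8/(2√(0.92K_p)).
Setting ζ = 0.3328: √(0.92K_p) = 6.8/(2·0.3328) = 10.22, so K_p = 104.4/0.92 = 113.

K_p = 113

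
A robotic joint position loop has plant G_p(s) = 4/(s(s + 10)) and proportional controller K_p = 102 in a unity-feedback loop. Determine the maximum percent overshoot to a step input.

44.8%

The closed-loop denominator s² + 10s + 408 gives ω_n = √408 = 20.2 and ζ = 10/(2ω_n) = 0.2475.
%OS = 100·exp(−πζ/√(1−ζ²)) = 100·exp(−π·0.2475/√0.9387) = 44.8%.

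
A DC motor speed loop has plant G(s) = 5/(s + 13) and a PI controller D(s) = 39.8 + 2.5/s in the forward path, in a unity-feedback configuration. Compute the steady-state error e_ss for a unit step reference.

0

The open loop D(s)G(s) has a pole at the origin (type 1), so the static position error constant is infinite and e_ss = 1/(1+∞) = 0.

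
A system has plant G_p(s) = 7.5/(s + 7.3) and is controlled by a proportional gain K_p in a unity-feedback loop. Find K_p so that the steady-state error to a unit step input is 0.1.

Steady-state error for a unit step on this type-0 loop is 1/(1 + K_p·G_p(0)).
G_p(0) = 1.027. Require 1/(1 + K_p·1.027) = 0.1, so 1 + 1.027·K_p = 10.
K_p = (10 − 1)/1.027 = 8.76.

K_p = 8.76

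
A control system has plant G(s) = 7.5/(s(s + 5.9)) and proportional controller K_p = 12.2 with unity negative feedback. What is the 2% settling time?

From 1 + K_pG(s) = 0: s² + 5.9s + 91.5 = 0 ⇒ ω_n = 9.566, ζ = 0.3084.
2% settling time T_s ≈ 4/(ζω_n) = 4/2.95 = 1.36 s.

T_s ≈ 1.36 s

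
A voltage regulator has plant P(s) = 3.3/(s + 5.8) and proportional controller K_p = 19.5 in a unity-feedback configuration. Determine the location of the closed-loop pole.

s = -70.15

Closed-loop transfer function: T(s) = K_p·P(s)/(1 + K_p·P(s)) = 64.35/(s + 5.8 + 64.35) = 64.35/(s + 70.15).
The closed-loop pole is at s = −70.15.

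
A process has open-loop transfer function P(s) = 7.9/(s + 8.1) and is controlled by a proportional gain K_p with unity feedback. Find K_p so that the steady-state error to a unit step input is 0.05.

K_p = 19.5

For a type-0 loop with proportional control, e_ss = 1/(1 + K_p·P(0)).
P(0) = 0.9753. Require 1/(1 + K_p·0.9753) = 0.05, so 1 + 0.9753·K_p = 20.
K_p = (20 − 1)/0.9753 = 19.5.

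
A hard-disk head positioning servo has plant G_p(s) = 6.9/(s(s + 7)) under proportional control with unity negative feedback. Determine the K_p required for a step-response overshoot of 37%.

From %OS = 100·exp(−πζ/√(1−ζ²)) = 37%, ζ = −ln(0.37)/√(π²+ln²(0.37)) = 0.3017.
Characteristic equation s² + 7s + 6.9K_p = 0 gives ζ = 7/(2√(6.9K_p)).
Setting ζ = 0.3017: √(6.9K_p) = 7/(2·0.3017) = 11.6, so K_p = 134.6/6.9 = 19.5.

K_p = 19.5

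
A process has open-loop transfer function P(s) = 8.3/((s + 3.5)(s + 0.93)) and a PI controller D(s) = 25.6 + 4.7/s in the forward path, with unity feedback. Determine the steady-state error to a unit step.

The open loop D(s)P(s) has a pole at the origin (type 1), so the static position error constant is infinite and e_ss = 1/(1+∞) = 0.

0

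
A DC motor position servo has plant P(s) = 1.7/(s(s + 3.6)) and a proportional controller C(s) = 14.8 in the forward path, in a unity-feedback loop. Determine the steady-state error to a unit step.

0

The open loop C(s)P(s) has a pole at the origin (type 1), so the static position error constant is infinite and e_ss = 1/(1+∞) = 0.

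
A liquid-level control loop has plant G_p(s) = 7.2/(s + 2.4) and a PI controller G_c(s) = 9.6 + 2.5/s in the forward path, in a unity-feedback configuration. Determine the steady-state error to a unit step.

The open loop G_c(s)G_p(s) has a pole at the origin (type 1), so the static position error constant is infinite and e_ss = 1/(1+∞) = 0.

0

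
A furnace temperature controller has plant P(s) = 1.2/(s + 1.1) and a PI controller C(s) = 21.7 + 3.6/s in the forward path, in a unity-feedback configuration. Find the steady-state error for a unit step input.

The open loop C(s)P(s) has a pole at the origin (type 1), so the static position error constant is infinite and e_ss = 1/(1+∞) = 0.

0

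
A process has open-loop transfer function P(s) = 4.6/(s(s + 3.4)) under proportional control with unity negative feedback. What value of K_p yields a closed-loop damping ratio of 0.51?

K_p = 2.42

Closed-loop characteristic equation: s² + 3.4s + K_p·4.6 = 0.
So ω_n = √(4.6K_p) and 2ζω_n = 3.4, giving ζ = 3.4/(2√(4.6K_p)).
Setting ζ = 0.51: √(4.6K_p) = 3.4/(2·0.51) = 3.333, so K_p = 11.11/4.6 = 2.42.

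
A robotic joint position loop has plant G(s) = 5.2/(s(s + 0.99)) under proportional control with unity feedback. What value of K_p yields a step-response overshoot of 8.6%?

K_p = 0.124

From %OS = 100·exp(−πζ/√(1−ζ²)) = 8.6%, ζ = −ln(0.086)/√(π²+ln²(0.086)) = 0.6155.
Characteristic equation s² + 0.99s + 5.2K_p = 0 gives ζ = 0.99/(2√(5.2K_p)).
Setting ζ = 0.6155: √(5.2K_p) = 0.99/(2·0.6155) = 0.8042, so K_p = 0.6468/5.2 = 0.124.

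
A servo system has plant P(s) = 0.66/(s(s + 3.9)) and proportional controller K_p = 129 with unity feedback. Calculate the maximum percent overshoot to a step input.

Closed-loop characteristic equation: s² + 3.9s + 85.14 = 0, so ω_n = 9.227 rad/s and ζ = 3.9/(2·9.227) = 0.2113.
%OS = 100·exp(−πζ/√(1−ζ²)) = 100·exp(−π·0.2113/√0.9553) = 50.7%.

50.7%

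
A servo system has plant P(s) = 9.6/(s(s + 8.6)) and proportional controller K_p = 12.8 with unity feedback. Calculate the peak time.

T_p = 0.307 s

From 1 + K_pP(s) = 0: s² + 8.6s + 122.9 = 0 ⇒ ω_n = 11.09, ζ = 0.3879.
Damped frequency ω_d = ω_n√(1−ζ²) = 10.22 rad/s, so peak time T_p = π/ω_d = 0.307 s.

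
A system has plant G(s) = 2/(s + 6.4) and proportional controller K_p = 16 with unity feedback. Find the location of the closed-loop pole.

s = -38.4

Closed-loop transfer function: T(s) = K_p·G(s)/(1 + K_p·G(s)) = 32/(s + 6.4 + 32) = 32/(s + 38.4).
The closed-loop pole is at s = −38.4.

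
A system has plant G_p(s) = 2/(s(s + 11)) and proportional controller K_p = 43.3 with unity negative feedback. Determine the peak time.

T_p = 0.419 s

The closed-loop denominator s² + 11s + 86.6 gives ω_n = √86.6 = 9.306 and ζ = 11/(2ω_n) = 0.591.
Damped frequency ω_d = ω_n√(1−ζ²) = 7.507 rad/s, so peak time T_p = π/ω_d = 0.419 s.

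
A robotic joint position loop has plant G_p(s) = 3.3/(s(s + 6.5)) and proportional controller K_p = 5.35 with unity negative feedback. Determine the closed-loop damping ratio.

ζ = 0.773

The closed-loop denominator is s(s+6.5) + 5.35·3.3 = s² + 6.5s + 17.65.
So ω_n² = 17.65 ⇒ ω_n = 4.202 rad/s, and ζ = 6.5/(2ω_n) = 0.773.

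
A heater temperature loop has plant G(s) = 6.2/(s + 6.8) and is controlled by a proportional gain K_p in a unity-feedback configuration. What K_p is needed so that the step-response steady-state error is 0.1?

K_p = 9.87

For a type-0 loop with proportional control, e_ss = 1/(1 + K_p·G(0)).
G(0) = 0.9118. Require 1/(1 + K_p·0.9118) = 0.1, so 1 + 0.9118·K_p = 10.
K_p = (10 − 1)/0.9118 = 9.87.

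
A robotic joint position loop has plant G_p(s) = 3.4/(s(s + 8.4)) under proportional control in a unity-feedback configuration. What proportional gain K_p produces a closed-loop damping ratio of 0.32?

Closed-loop characteristic equation: s² + 8.4s + K_p·3.4 = 0.
So ω_n = √(3.4K_p) and 2ζω_n = 8.4, giving ζ = 8.4/(2√(3.4K_p)).
Setting ζ = 0.32: √(3.4K_p) = 8.4/(2·0.32) = 13.12, so K_p = 172.3/3.4 = 50.7.

K_p = 50.7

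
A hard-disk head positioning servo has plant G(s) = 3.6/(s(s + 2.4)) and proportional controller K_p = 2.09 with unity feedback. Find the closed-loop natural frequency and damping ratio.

ω_n = 2.74 rad/s, ζ = 0.437

1 + K_p·G(s) = 0 gives s² + 2.4s + 7.524 = 0.
Matching s² + 2ζω_n s + ω_n²: ω_n = √7.524 = 2.743 rad/s and 2ζω_n = 2.4, so ζ = 2.4/(2·2.743) = 0.437.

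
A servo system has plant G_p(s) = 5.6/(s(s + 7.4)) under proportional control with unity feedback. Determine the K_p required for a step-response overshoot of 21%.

From %OS = 100·exp(−πζ/√(1−ζ²)) = 21%, ζ = −ln(0.21)/√(π²+ln²(0.21)) = 0.4449.
Characteristic equation s² + 7.4s + 5.6K_p = 0 gives ζ = 7.4/(2√(5.6K_p)).
Setting ζ = 0.4449: √(5.6K_p) = 7.4/(2·0.4449) = 8.317, so K_p = 69.16/5.6 = 12.4.

K_p = 12.4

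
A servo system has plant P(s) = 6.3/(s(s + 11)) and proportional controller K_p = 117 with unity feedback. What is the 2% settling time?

T_s ≈ 0.727 s

The closed-loop denominator s² + 11s + 737.1 gives ω_n = √737.1 = 27.15 and ζ = 11/(2ω_n) = 0.2026.
2% settling time T_s ≈ 4/(ζω_n) = 4/5.5 = 0.727 s.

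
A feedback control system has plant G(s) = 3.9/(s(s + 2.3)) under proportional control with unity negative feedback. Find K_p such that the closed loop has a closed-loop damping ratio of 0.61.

K_p = 0.911

Closed-loop characteristic equation: s² + 2.3s + K_p·3.9 = 0.
So ω_n = √(3.9K_p) and 2ζω_n = 2.3, giving ζ = 2.3/(2√(3.9K_p)).
Setting ζ = 0.61: √(3.9K_p) = 2.3/(2·0.61) = 1.885, so K_p = 3.554/3.9 = 0.911.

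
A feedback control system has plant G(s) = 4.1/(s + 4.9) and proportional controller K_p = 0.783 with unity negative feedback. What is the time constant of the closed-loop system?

Closed-loop transfer function: T(s) = K_p·G(s)/(1 + K_p·G(s)) = 3.21/(s + 4.9 + 3.21) = 3.21/(s + 8.11).
Time constant τ = 1/8.11 = 0.123 s.

τ = 0.123 s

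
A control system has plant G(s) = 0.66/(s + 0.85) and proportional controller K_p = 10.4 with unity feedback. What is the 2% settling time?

Closed-loop transfer function: T(s) = K_p·G(s)/(1 + K_p·G(s)) = 6.864/(s + 0.85 + 6.864) = 6.864/(s + 7.714).
Time constant τ = 1/7.714 = 0.1296 s, so the 2% settling time is about 4τ = 0.519 s.

T_s ≈ 0.519 s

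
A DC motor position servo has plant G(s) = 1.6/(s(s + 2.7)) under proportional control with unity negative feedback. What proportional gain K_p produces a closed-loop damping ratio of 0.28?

K_p = 14.5

Closed-loop characteristic equation: s² + 2.7s + K_p·1.6 = 0.
So ω_n = √(1.6K_p) and 2ζω_n = 2.7, giving ζ = 2.7/(2√(1.6K_p)).
Setting ζ = 0.28: √(1.6K_p) = 2.7/(2·0.28) = 4.821, so K_p = 23.25/1.6 = 14.5.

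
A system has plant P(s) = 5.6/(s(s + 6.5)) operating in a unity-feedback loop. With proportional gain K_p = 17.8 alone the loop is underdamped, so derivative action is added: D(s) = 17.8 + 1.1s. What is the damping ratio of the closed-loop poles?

Forward path: (17.8 + 1.1s)·5.6/(s(s+6.5)). The closed-loop characteristic equation is s² + (6.5 + 5.6·1.1)s + 5.6·17.8 = 0.
That is s² + 12.66s + 99.68 = 0, so ω_n = 9.984 rad/s and ζ = 12.66/(2·9.984) = 0.634.

ζ = 0.634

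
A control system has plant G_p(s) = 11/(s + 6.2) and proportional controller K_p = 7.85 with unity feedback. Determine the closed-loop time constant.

Closed-loop transfer function: T(s) = K_p·G_p(s)/(1 + K_p·G_p(s)) = 86.35/(s + 6.2 + 86.35) = 86.35/(s + 92.55).
Time constant τ = 1/92.55 = 0.0108 s.

τ = 0.0108 s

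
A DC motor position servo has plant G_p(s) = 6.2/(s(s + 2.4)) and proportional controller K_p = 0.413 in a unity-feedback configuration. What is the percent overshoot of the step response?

Closed-loop characteristic equation: s² + 2.4s + 2.561 = 0, so ω_n = 1.6 rad/s and ζ = 2.4/(2·1.6) = 0.7499.
%OS = 100·exp(−πζ/√(1−ζ²)) = 100·exp(−π·0.7499/√0.4376) = 2.84%.

2.84%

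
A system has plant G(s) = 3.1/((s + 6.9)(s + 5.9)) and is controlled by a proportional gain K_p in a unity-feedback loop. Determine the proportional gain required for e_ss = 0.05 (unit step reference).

K_p = 250

For a type-0 loop with proportional control, e_ss = 1/(1 + K_p·G(0)).
G(0) = 0.07615. Require 1/(1 + K_p·0.07615) = 0.05, so 1 + 0.07615·K_p = 20.
K_p = (20 − 1)/0.07615 = 250.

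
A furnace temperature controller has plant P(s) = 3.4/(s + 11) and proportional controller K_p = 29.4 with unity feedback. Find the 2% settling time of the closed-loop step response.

Closed-loop transfer function: T(s) = K_p·P(s)/(1 + K_p·P(s)) = 99.96/(s + 11 + 99.96) = 99.96/(s + 111).
Time constant τ = 1/111 = 0.009012 s, so the 2% settling time is about 4τ = 0.036 s.

T_s ≈ 0.036 s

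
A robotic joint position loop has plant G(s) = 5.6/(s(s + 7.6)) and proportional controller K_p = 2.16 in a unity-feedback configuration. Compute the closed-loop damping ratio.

The closed-loop denominator is s(s+7.6) + 2.16·5.6 = s² + 7.6s + 12.1.
Matching s² + 2ζω_n s + ω_n²: ω_n = √12.1 = 3.478 rad/s and 2ζω_n = 7.6, so ζ = 7.6/(2·3.478) = 1.09.

ζ = 1.09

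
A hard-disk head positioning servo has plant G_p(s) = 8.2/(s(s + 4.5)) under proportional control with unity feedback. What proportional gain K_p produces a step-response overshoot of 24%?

From %OS = 100·exp(−πζ/√(1−ζ²)) = 24%, ζ = −ln(0.24)/√(π²+ln²(0.24)) = 0.4136.
Characteristic equation s² + 4.5s + 8.2K_p = 0 gives ζ = 4.5/(2√(8.2K_p)).
Setting ζ = 0.4136: √(8.2K_p) = 4.5/(2·0.4136) = 5.44, so K_p = 29.6/8.2 = 3.61.

K_p = 3.61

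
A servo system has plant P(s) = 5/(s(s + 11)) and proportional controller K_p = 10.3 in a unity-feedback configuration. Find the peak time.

Closed-loop characteristic equation: s² + 11s + 51.5 = 0, so ω_n = 7.176 rad/s and ζ = 11/(2·7.176) = 0.7664.
Damped frequency ω_d = ω_n√(1−ζ²) = 4.61 rad/s, so peak time T_p = π/ω_d = 0.682 s.

T_p = 0.682 s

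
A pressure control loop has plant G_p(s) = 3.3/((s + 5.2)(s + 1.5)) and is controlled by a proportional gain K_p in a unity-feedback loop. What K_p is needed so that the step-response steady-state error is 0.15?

The loop is type 0, so e_ss(step) = 1/(1 + K_pos) with K_pos = K_p·G_p(0).
G_p(0) = 0.4231. Require 1/(1 + K_p·0.4231) = 0.15, so 1 + 0.4231·K_p = 6.667.
K_p = (6.667 − 1)/0.4231 = 13.4.

K_p = 13.4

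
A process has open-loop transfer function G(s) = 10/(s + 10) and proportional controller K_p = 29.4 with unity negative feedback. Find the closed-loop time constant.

τ = 0.00329 s

Closed-loop transfer function: T(s) = K_p·G(s)/(1 + K_p·G(s)) = 294/(s + 10 + 294) = 294/(s + 304).
Time constant τ = 1/304 = 0.00329 s.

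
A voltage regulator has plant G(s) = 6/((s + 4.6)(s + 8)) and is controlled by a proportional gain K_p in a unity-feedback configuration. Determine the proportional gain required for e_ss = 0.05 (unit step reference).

K_p = 117

The loop is type 0, so e_ss(step) = 1/(1 + K_pos) with K_pos = K_p·G(0).
G(0) = 0.163. Require 1/(1 + K_p·0.163) = 0.05, so 1 + 0.163·K_p = 20.
K_p = (20 − 1)/0.163 = 117.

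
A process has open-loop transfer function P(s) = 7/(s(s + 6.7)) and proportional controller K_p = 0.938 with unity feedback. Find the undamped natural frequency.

1 + K_p·P(s) = 0 gives s² + 6.7s + 6.566 = 0.
So ω_n² = 6.566 ⇒ ω_n = 2.562 rad/s, and ζ = 6.7/(2ω_n) = 1.31.

ω_n = 2.56 rad/s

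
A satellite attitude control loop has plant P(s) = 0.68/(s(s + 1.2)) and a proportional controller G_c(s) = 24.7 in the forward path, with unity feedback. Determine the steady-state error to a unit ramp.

0.0714

The loop has one pole at the origin (type 1). Velocity error constant K_v = lim_{s→0} s·G_c(s)P(s) = 24.7·0.68/1.2 = 14.
Steady-state error to a unit ramp: e_ss = 1/K_v = 0.0714.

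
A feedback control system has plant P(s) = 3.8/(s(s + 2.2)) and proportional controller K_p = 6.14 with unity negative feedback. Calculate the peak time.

T_p = 0.668 s

Closed-loop characteristic equation: s² + 2.2s + 23.33 = 0, so ω_n = 4.83 rad/s and ζ = 2.2/(2·4.83) = 0.2277.
Damped frequency ω_d = ω_n√(1−ζ²) = 4.703 rad/s, so peak time T_p = π/ω_d = 0.668 s.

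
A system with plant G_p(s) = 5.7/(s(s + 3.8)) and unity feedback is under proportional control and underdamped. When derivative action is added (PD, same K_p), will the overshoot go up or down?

The derivative term adds K·K_d to the s-coefficient of the characteristic equation, raising 2ζω_n while ω_n is unchanged; ζ increases, so overshoot decreases.

decrease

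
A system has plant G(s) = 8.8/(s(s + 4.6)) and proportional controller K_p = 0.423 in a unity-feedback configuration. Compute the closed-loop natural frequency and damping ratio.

ω_n = 1.93 rad/s, ζ = 1.19

1 + K_p·G(s) = 0 gives s² + 4.6s + 3.722 = 0.
Matching s² + 2ζω_n s + ω_n²: ω_n = √3.722 = 1.929 rad/s and 2ζω_n = 4.6, so ζ = 4.6/(2·1.929) = 1.19.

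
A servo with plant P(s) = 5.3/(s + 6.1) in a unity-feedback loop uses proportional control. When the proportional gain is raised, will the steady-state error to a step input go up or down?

decrease

e_ss = 1/(1 + K_p·P(0)); a larger K_p raises the denominator, so e_ss decreases.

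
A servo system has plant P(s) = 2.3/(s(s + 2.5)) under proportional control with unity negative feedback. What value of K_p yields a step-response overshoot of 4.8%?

K_p = 1.41

From %OS = 100·exp(−πζ/√(1−ζ²)) = 4.8%, ζ = −ln(0.048)/√(π²+ln²(0.048)) = 0.695.
Characteristic equation s² + 2.5s + 2.3K_p = 0 gives ζ = 2.5/(2√(2.3K_p)).
Setting ζ = 0.695: √(2.3K_p) = 2.5/(2·0.695) = 1.799, so K_p = 3.235/2.3 = 1.41.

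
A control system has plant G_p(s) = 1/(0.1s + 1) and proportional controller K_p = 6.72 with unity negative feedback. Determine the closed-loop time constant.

Closed loop: T(s) = K_p·G_p/(1+K_p·G_p) = 6.72/(0.1s + 1 + 6.72), with pole at s = −(1 + 6.72)/0.1 = −77.2.
Closed-loop time constant τ = 1/77.2 = 0.013 s.

τ = 0.013 s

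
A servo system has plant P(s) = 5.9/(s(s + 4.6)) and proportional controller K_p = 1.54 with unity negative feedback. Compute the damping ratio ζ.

ζ = 0.763

The closed-loop denominator is s(s+4.6) + 1.54·5.9 = s² + 4.6s + 9.086.
Matching s² + 2ζω_n s + ω_n²: ω_n = √9.086 = 3.014 rad/s and 2ζω_n = 4.6, so ζ = 4.6/(2·3.014) = 0.763.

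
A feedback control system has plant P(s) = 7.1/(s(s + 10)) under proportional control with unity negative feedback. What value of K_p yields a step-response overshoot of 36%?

From %OS = 100·exp(−πζ/√(1−ζ²)) = 36%, ζ = −ln(0.36)/√(π²+ln²(0.36)) = 0.3093.
Characteristic equation s² + 10s + 7.1K_p = 0 gives ζ = 10/(2√(7.1K_p)).
Setting ζ = 0.3093: √(7.1K_p) = 10/(2·0.3093) = 16.17, so K_p = 261.4/7.1 = 36.8.

K_p = 36.8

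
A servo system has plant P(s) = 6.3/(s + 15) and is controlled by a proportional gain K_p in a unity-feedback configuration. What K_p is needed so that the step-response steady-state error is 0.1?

For a type-0 loop with proportional control, e_ss = 1/(1 + K_p·P(0)).
P(0) = 0.42. Require 1/(1 + K_p·0.42) = 0.1, so 1 + 0.42·K_p = 10.
K_p = (10 − 1)/0.42 = 21.4.

K_p = 21.4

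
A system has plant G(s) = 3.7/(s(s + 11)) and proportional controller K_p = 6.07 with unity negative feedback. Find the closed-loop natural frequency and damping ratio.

ω_n = 4.74 rad/s, ζ = 1.16

With unity feedback the closed-loop characteristic equation is s² + 11s + 6.07·3.7 = s² + 11s + 22.46 = 0.
So ω_n² = 22.46 ⇒ ω_n = 4.739 rad/s, and ζ = 11/(2ω_n) = 1.16.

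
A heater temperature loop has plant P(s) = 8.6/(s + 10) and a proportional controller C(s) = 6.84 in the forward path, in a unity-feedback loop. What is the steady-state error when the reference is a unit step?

The loop is type 0. Static position error constant K_pos = C(0)·P(0) = 6.84·0.86 = 5.882.
Steady-state error to a unit step: e_ss = 1/(1+K_pos) = 1/6.882 = 0.145.

0.145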